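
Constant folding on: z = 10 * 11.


10 * 11 = 110 at compile time
Optimized: z = 110


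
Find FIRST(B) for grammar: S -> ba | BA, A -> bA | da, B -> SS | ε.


Per alternative of B: FIRST(SS) = {b, d}; FIRST(ε) = {ε}
FIRST(B) = {b, d, ε}


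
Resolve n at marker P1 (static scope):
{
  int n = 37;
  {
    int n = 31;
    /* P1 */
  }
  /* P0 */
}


n declared in the same block as P1
n = 31


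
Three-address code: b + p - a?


Break into single-operator statements:
t1 = b + p
t2 = t1 - a


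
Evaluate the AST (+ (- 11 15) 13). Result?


Evaluate inner: (- 11 15) = -4
Evaluate root: (+ -4 13) = 9
Result: 9


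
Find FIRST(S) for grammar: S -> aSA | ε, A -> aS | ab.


Per alternative of S: FIRST(aSA) = {a}; FIRST(ε) = {ε}
FIRST(S) = {a, ε}


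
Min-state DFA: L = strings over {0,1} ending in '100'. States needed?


Track the longest suffix of input matching a prefix of '100': 4 classes (prefixes of length 0..3)
Minimal DFA: 4 states


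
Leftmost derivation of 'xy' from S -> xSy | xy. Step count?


Derivation: S => xy
Steps: 1


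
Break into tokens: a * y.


Scan left to right, longest-match per lexeme
Tokens: ID(a), OP(*), ID(y)


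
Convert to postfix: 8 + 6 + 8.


Left to right (same or higher precedence on left)
Postfix: 8 6 + 8 +


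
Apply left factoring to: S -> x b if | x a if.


Common prefix: 'x'
Factored: S -> x S', S' -> b if | a if


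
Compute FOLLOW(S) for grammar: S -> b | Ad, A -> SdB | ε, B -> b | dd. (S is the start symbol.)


$ ∈ FOLLOW(S). For each A -> αBβ: add FIRST(β)\{ε} to FOLLOW(B); if β nullable, add FOLLOW(A).
FOLLOW(S) = {$, d}


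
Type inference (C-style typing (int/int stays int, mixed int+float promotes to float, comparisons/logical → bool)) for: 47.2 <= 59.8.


Operand types: float <= float
Rule: comparison yields bool
Result type: bool


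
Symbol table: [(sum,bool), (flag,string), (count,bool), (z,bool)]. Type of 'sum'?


Lookup 'sum' → type bool


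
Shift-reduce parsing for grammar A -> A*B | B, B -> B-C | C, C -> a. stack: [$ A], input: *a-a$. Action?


shift '*' to continue A -> A*B
Action: shift


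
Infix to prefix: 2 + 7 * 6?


'*' binds tighter: tree is (+ 2 (* 7 6))
Prefix: + 2 * 7 6


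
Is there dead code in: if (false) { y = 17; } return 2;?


condition is constant false, so the whole block is unreachable
Dead: 'if (false) { y = 17; }'


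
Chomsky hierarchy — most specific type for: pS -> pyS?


LHS has context (more than one symbol) and |LHS| ≤ |RHS|
Classification: Type 1 (Context-Sensitive)


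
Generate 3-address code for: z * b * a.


Break into single-operator statements:
t1 = z * b
t2 = t1 * a


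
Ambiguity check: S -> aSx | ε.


balanced a^n…x^n: each string has a unique parse
Unambiguous


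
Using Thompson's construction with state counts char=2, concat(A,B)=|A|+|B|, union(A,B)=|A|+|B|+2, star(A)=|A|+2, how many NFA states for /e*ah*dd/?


Syntax tree has 5 char leaf(s), 0 union(s), 2 star(s)
chars contribute 5×2 = 10; each union adds +2; each star adds +2
Total: 10 + 0 + 4 = 14 states


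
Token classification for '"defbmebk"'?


Pattern: double-quoted sequence
Type: STRING_LITERAL


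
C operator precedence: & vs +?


'+' is additive (level 9); '&' is bitwise AND (level 5)
Higher level binds tighter
'+' has higher precedence than '&'


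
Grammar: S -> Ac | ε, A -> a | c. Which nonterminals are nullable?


A nonterminal is nullable iff some alternative derives ε (directly, or every symbol in it is nullable)
Nullable: {S}


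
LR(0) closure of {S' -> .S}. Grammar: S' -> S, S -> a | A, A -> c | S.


Start: S' -> .S
For each item with dot before a nonterminal B, add B -> .γ for every B-production
Closure: [S' -> .S, S -> .a, S -> .A, A -> .c, A -> .S]


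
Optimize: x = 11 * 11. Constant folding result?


11 * 11 = 121 at compile time
Optimized: x = 121


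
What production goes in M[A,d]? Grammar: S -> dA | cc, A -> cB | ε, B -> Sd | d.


For [A, d]: ε is nullable and 'd' ∈ FOLLOW(A)
Entry: A -> ε


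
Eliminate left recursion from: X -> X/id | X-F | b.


Left-recursive alternatives: X/id, X-F; non-recursive: b
Introduce X': X -> bX', X' -> /idX' | -FX' | ε


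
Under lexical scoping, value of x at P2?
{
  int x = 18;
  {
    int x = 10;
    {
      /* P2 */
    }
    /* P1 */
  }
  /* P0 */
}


P2's block does not declare x; resolves to the enclosing declaration at depth 1
x = 10


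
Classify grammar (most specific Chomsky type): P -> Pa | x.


Left-linear: every RHS is a terminal or one nonterminal followed by a terminal
Classification: Type 3 (Regular)


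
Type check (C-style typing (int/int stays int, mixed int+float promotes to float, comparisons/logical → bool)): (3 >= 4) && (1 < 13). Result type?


Operand types: bool && bool
Rule: logical operators take bool operands and yield bool
Result type: bool


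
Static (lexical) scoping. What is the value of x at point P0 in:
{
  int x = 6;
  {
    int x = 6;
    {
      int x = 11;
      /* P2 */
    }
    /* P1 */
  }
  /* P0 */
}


x declared in the same block as P0
x = 6


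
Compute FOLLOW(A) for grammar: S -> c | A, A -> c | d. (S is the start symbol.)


$ ∈ FOLLOW(S). For each A -> αBβ: add FIRST(β)\{ε} to FOLLOW(B); if β nullable, add FOLLOW(A).
FOLLOW(A) = {$}


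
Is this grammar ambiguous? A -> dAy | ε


balanced d^n…y^n: each string has a unique parse
Unambiguous


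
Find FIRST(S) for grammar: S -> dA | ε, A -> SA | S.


Per alternative of S: FIRST(dA) = {d}; FIRST(ε) = {ε}
FIRST(S) = {d, ε}


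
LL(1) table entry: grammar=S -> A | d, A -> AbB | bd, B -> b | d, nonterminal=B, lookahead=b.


For [B, b]: 'b' ∈ FIRST(b)
Entry: B -> b


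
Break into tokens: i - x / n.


Scan left to right, longest-match per lexeme
Tokens: ID(i), OP(-), ID(x), OP(/), ID(n)


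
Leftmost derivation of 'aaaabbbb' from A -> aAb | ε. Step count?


Derivation: A => aAb => aaAbb => aaaAbbb => aaaaAbbbb => aaaabbbb
Steps: 5


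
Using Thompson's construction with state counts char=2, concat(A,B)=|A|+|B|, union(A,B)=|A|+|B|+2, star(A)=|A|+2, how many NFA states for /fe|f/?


Syntax tree has 3 char leaf(s), 1 union(s), 0 star(s)
chars contribute 3×2 = 6; each union adds +2; each star adds +2
Total: 6 + 2 + 0 = 8 states


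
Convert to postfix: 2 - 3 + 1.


Left to right (same or higher precedence on left)
Postfix: 2 3 - 1 +


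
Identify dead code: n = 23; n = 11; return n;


first assignment to n is overwritten before any read
Dead: 'n = 23'


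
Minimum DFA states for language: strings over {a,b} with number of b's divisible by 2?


Track (count of b) mod 2: states 0..1, accept at 0
Minimal DFA: 2 states


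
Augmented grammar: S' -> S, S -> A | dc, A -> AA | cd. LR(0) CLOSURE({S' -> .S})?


Start: S' -> .S
For each item with dot before a nonterminal B, add B -> .γ for every B-production
Closure: [S' -> .S, S -> .A, S -> .dc, A -> .AA, A -> .cd]


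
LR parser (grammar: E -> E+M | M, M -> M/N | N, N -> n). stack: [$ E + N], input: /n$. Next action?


'N' (not preceded by M/) is the handle for M -> N
Action: reduce (M -> N)


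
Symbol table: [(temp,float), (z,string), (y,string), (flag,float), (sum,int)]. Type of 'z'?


Lookup 'z' → type string


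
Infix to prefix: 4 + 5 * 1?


'*' binds tighter: tree is (+ 4 (* 5 1))
Prefix: + 4 * 5 1


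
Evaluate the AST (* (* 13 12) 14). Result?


Evaluate inner: (* 13 12) = 156
Evaluate root: (* 156 14) = 2184
Result: 2184


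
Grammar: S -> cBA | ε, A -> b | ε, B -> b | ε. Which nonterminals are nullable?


A nonterminal is nullable iff some alternative derives ε (directly, or every symbol in it is nullable)
Nullable: {A, B, S}


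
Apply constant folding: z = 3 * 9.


3 * 9 = 27 at compile time
Optimized: z = 27


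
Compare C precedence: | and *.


'*' is multiplicative (level 10); '|' is bitwise OR (level 3)
Higher level binds tighter
'*' has higher precedence than '|'


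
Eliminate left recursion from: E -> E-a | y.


Left-recursive alternatives: E-a; non-recursive: y
Introduce E': E -> yE', E' -> -aE' | ε


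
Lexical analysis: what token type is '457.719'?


Pattern: digits with a decimal point
Type: FLOAT_LITERAL


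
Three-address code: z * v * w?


Break into single-operator statements:
t1 = z * v
t2 = t1 * w


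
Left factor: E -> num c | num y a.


Common prefix: 'num'
Factored: E -> num E', E' -> c | y a


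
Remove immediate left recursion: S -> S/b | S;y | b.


Left-recursive alternatives: S/b, S;y; non-recursive: b
Introduce S': S -> bS', S' -> /bS' | ;yS' | ε


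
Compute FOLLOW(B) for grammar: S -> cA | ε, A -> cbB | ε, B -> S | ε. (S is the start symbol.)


$ ∈ FOLLOW(S). For each A -> αBβ: add FIRST(β)\{ε} to FOLLOW(B); if β nullable, add FOLLOW(A).
FOLLOW(B) = {$}


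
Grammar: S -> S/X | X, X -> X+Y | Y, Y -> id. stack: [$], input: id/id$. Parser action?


no handle on stack; shift 'id'
Action: shift


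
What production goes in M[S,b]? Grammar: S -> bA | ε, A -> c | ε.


For [S, b]: 'b' ∈ FIRST(bA)
Entry: S -> bA


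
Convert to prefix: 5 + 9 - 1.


left-to-right (same/higher precedence on left): tree is (- (+ 5 9) 1)
Prefix: - + 5 9 1


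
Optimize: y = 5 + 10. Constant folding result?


5 + 10 = 15 at compile time
Optimized: y = 15


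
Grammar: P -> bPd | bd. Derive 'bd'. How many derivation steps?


Derivation: P => bd
Steps: 1


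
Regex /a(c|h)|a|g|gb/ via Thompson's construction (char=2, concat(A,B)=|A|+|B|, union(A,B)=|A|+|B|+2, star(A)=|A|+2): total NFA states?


Syntax tree has 7 char leaf(s), 4 union(s), 0 star(s)
chars contribute 7×2 = 14; each union adds +2; each star adds +2
Total: 14 + 8 + 0 = 22 states


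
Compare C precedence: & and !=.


'!=' is equality (level 6); '&' is bitwise AND (level 5)
Higher level binds tighter
'!=' has higher precedence than '&'


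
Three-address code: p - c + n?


Break into single-operator statements:
t1 = p - c
t2 = t1 + n


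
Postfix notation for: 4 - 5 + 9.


Left to right (same or higher precedence on left)
Postfix: 4 5 - 9 +


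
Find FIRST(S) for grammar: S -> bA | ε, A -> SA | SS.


Per alternative of S: FIRST(bA) = {b}; FIRST(ε) = {ε}
FIRST(S) = {b, ε}


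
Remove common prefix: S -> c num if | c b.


Common prefix: 'c'
Factored: S -> c S', S' -> num if | b


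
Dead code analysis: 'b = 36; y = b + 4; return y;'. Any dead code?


b is read by y's definition; y is returned
No dead code


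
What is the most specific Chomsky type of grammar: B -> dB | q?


Right-linear: every RHS is a terminal or a terminal followed by one nonterminal
Classification: Type 3 (Regular)


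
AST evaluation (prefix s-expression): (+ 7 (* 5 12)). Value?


Evaluate inner: (* 5 12) = 60
Evaluate root: (+ 7 60) = 67
Result: 67


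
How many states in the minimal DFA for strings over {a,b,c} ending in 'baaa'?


Track the longest suffix of input matching a prefix of 'baaa': 5 classes (prefixes of length 0..4)
Minimal DFA: 5 states


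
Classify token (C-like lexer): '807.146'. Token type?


Pattern: digits with a decimal point
Type: FLOAT_LITERAL


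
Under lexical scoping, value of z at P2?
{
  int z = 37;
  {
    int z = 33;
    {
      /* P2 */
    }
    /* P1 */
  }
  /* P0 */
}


P2's block does not declare z; resolves to the enclosing declaration at depth 1
z = 33


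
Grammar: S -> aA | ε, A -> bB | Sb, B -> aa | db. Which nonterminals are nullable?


A nonterminal is nullable iff some alternative derives ε (directly, or every symbol in it is nullable)
Nullable: {S}


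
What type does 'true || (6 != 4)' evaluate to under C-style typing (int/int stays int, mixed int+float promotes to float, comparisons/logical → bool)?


Operand types: bool || bool
Rule: logical operators take bool operands and yield bool
Result type: bool


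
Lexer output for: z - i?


Scan left to right, longest-match per lexeme
Tokens: ID(z), OP(-), ID(i)


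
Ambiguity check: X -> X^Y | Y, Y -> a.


precedence layered via separate nonterminal Y: deterministic
Unambiguous


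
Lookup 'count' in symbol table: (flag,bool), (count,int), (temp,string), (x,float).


Lookup 'count' → type int


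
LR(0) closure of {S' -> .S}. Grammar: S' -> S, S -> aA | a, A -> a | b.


Start: S' -> .S
For each item with dot before a nonterminal B, add B -> .γ for every B-production
Closure: [S' -> .S, S -> .aA, S -> .a]


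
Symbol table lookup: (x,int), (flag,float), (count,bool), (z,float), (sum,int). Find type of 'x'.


Lookup 'x' → type int


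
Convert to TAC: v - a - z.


Break into single-operator statements:
t1 = v - a
t2 = t1 - z


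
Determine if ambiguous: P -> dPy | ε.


balanced d^n…y^n: each string has a unique parse
Unambiguous


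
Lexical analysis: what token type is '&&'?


Pattern: operator symbol
Type: OPERATOR


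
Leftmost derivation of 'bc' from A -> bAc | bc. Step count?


Derivation: A => bc
Steps: 1


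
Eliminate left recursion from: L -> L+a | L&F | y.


Left-recursive alternatives: L+a, L&F; non-recursive: y
Introduce L': L -> yL', L' -> +aL' | &FL' | ε


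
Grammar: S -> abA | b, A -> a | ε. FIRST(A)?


Per alternative of A: FIRST(a) = {a}; FIRST(ε) = {ε}
FIRST(A) = {a, ε}


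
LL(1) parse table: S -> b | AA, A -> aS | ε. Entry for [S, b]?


For [S, b]: 'b' ∈ FIRST(b)
Entry: S -> b


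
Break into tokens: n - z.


Scan left to right, longest-match per lexeme
Tokens: ID(n), OP(-), ID(z)


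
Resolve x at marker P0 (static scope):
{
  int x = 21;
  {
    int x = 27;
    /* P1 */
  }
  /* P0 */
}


x declared in the same block as P0
x = 21


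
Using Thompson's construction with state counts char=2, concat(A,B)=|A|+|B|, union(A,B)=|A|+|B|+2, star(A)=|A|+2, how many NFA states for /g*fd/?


Syntax tree has 3 char leaf(s), 0 union(s), 1 star(s)
chars contribute 3×2 = 6; each union adds +2; each star adds +2
Total: 6 + 0 + 2 = 8 states


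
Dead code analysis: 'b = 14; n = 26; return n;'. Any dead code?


b is assigned but never read
Dead: 'b = 14'


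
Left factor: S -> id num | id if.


Common prefix: 'id'
Factored: S -> id S', S' -> num | if


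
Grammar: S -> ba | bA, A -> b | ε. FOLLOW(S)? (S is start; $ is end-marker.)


$ ∈ FOLLOW(S). For each A -> αBβ: add FIRST(β)\{ε} to FOLLOW(B); if β nullable, add FOLLOW(A).
FOLLOW(S) = {$}


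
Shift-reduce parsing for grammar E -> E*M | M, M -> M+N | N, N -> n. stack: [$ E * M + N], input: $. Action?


handle 'M+N' on top
Action: reduce (M -> M+N)


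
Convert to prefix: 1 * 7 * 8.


left-to-right (same/higher precedence on left): tree is (* (* 1 7) 8)
Prefix: * * 1 7 8


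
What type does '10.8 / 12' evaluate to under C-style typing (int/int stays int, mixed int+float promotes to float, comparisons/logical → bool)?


Operand types: float / int
Rule: mixed int/float promotes to float; int/int stays int
Result type: float


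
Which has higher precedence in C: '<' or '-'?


'-' is additive (level 9); '<' is relational (level 7)
Higher level binds tighter
'-' has higher precedence than '<'


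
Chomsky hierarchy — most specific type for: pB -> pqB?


LHS has context (more than one symbol) and |LHS| ≤ |RHS|
Classification: Type 1 (Context-Sensitive)


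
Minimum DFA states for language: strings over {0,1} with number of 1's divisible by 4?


Track (count of 1) mod 4: states 0..3, accept at 0
Minimal DFA: 4 states


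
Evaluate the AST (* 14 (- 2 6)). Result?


Evaluate inner: (- 2 6) = -4
Evaluate root: (* 14 -4) = -56
Result: -56


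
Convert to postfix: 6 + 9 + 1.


Left to right (same or higher precedence on left)
Postfix: 6 9 + 1 +


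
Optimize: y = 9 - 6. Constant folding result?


9 - 6 = 3 at compile time
Optimized: y = 3


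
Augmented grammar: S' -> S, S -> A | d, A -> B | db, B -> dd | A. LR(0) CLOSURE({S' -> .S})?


Start: S' -> .S
For each item with dot before a nonterminal B, add B -> .γ for every B-production
Closure: [S' -> .S, S -> .A, S -> .d, A -> .B, A -> .db, B -> .dd, B -> .A]


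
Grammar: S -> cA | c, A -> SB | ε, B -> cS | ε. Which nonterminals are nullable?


A nonterminal is nullable iff some alternative derives ε (directly, or every symbol in it is nullable)
Nullable: {A, B}


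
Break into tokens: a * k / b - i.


Scan left to right, longest-match per lexeme
Tokens: ID(a), OP(*), ID(k), OP(/), ID(b), OP(-), ID(i)


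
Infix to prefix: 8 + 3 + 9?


left-to-right (same/higher precedence on left): tree is (+ (+ 8 3) 9)
Prefix: + + 8 3 9


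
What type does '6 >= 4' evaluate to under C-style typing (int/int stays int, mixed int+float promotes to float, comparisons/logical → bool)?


Operand types: int >= int
Rule: comparison yields bool
Result type: bool


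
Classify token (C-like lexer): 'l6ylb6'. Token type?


Pattern: letter/underscore followed by alphanumerics, not a keyword
Type: IDENTIFIER


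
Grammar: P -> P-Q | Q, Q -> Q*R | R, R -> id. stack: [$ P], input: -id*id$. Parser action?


shift '-' to continue P -> P-Q
Action: shift


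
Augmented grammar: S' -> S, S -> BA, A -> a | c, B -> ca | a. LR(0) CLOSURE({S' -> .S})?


Start: S' -> .S
For each item with dot before a nonterminal B, add B -> .γ for every B-production
Closure: [S' -> .S, S -> .BA, B -> .ca, B -> .a]


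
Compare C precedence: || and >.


'>' is relational (level 7); '||' is logical OR (level 1)
Higher level binds tighter
'>' has higher precedence than '||'


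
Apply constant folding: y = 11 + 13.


11 + 13 = 24 at compile time
Optimized: y = 24


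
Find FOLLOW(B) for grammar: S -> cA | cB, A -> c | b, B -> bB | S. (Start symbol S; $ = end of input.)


$ ∈ FOLLOW(S). For each A -> αBβ: add FIRST(β)\{ε} to FOLLOW(B); if β nullable, add FOLLOW(A).
FOLLOW(B) = {$}


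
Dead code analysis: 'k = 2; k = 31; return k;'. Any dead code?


first assignment to k is overwritten before any read
Dead: 'k = 2'


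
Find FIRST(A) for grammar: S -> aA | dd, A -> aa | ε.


Per alternative of A: FIRST(aa) = {a}; FIRST(ε) = {ε}
FIRST(A) = {a, ε}


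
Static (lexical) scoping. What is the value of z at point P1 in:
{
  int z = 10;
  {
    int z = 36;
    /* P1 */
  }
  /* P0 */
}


z declared in the same block as P1
z = 36


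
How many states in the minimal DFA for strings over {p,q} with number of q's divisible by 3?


Track (count of q) mod 3: states 0..2, accept at 0
Minimal DFA: 3 states


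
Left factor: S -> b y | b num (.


Common prefix: 'b'
Factored: S -> b S', S' -> y | num (


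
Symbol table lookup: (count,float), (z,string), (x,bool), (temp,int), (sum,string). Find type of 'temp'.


Lookup 'temp' → type int


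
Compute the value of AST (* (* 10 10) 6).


Evaluate inner: (* 10 10) = 100
Evaluate root: (* 100 6) = 600
Result: 600


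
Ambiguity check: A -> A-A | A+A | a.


'a-a+a' has two parse trees (no precedence encoded between - and +)
Ambiguous


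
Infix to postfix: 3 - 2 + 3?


Left to right (same or higher precedence on left)
Postfix: 3 2 - 3 +


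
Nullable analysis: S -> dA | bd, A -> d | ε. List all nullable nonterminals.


A nonterminal is nullable iff some alternative derives ε (directly, or every symbol in it is nullable)
Nullable: {A}


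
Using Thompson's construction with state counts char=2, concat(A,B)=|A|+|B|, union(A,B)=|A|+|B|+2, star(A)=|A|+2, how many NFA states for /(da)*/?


Syntax tree has 2 char leaf(s), 0 union(s), 1 star(s)
chars contribute 2×2 = 4; each union adds +2; each star adds +2
Total: 4 + 0 + 2 = 6 states


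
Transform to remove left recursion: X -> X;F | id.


Left-recursive alternatives: X;F; non-recursive: id
Introduce X': X -> idX', X' -> ;FX' | ε


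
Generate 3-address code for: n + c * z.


Break into single-operator statements:
t1 = c * z
t2 = n + t1


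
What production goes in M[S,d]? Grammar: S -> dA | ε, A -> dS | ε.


For [S, d]: 'd' ∈ FIRST(dA)
Entry: S -> dA


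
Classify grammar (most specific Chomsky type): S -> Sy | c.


Left-linear: every RHS is a terminal or one nonterminal followed by a terminal
Classification: Type 3 (Regular)


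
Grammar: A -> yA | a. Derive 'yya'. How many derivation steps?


Derivation: A => yA => yyA => yya
Steps: 3


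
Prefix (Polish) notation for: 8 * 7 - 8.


left-to-right (same/higher precedence on left): tree is (- (* 8 7) 8)
Prefix: - * 8 7 8


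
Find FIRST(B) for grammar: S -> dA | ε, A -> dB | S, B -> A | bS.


Per alternative of B: FIRST(A) = {d, ε}; FIRST(bS) = {b}
FIRST(B) = {b, d, ε}


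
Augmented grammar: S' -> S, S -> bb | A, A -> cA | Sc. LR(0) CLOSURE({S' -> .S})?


Start: S' -> .S
For each item with dot before a nonterminal B, add B -> .γ for every B-production
Closure: [S' -> .S, S -> .bb, S -> .A, A -> .cA, A -> .Sc]


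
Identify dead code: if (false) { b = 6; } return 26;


condition is constant false, so the whole block is unreachable
Dead: 'if (false) { b = 6; }'


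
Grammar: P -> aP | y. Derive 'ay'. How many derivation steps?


Derivation: P => aP => ay
Steps: 2


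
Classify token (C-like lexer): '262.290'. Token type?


Pattern: digits with a decimal point
Type: FLOAT_LITERAL


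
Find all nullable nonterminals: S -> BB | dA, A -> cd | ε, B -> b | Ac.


A nonterminal is nullable iff some alternative derives ε (directly, or every symbol in it is nullable)
Nullable: {A}


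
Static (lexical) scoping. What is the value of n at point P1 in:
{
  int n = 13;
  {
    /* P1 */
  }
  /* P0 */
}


P1's block does not declare n; resolves to the enclosing declaration at depth 0
n = 13


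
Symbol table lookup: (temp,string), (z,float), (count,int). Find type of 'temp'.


Lookup 'temp' → type string


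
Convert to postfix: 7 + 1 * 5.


* has higher precedence, evaluate 1*5 first
Postfix: 7 1 5 * +


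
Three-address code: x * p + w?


Break into single-operator statements:
t1 = x * p
t2 = t1 + w


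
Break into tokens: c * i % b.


Scan left to right, longest-match per lexeme
Tokens: ID(c), OP(*), ID(i), OP(%), ID(b)


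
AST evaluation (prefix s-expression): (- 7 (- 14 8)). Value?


Evaluate inner: (- 14 8) = 6
Evaluate root: (- 7 6) = 1
Result: 1


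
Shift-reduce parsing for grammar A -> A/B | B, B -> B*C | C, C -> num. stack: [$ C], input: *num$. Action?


'C' (not preceded by B*) is the handle for B -> C
Action: reduce (B -> C)


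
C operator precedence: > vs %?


'%' is multiplicative (level 10); '>' is relational (level 7)
Higher level binds tighter
'%' has higher precedence than '>'


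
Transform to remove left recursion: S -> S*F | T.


Left-recursive alternatives: S*F; non-recursive: T
Introduce S': S -> TS', S' -> *FS' | ε


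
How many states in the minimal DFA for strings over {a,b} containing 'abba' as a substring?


KMP-style automaton: 4 progress states + 1 absorbing accept = 5
Minimal DFA: 5 states


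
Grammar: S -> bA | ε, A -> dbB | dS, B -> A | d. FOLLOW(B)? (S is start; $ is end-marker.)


$ ∈ FOLLOW(S). For each A -> αBβ: add FIRST(β)\{ε} to FOLLOW(B); if β nullable, add FOLLOW(A).
FOLLOW(B) = {$}


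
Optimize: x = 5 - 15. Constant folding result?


5 - 15 = -10 at compile time
Optimized: x = -10


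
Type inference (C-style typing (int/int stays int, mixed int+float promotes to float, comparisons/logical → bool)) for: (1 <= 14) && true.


Operand types: bool && bool
Rule: logical operators take bool operands and yield bool
Result type: bool


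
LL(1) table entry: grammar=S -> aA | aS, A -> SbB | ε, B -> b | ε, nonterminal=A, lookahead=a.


For [A, a]: 'a' ∈ FIRST(SbB)
Entry: A -> SbB


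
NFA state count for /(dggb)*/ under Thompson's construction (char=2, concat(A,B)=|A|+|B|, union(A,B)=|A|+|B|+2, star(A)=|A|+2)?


Syntax tree has 4 char leaf(s), 0 union(s), 1 star(s)
chars contribute 4×2 = 8; each union adds +2; each star adds +2
Total: 8 + 0 + 2 = 10 states


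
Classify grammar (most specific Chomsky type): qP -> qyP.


LHS has context (more than one symbol) and |LHS| ≤ |RHS|
Classification: Type 1 (Context-Sensitive)


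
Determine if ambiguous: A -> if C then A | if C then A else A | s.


dangling else: 'if C then if C then s else s' parses two ways
Ambiguous


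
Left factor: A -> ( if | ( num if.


Common prefix: '('
Factored: A -> ( A', A' -> if | num if


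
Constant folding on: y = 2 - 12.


2 - 12 = -10 at compile time
Optimized: y = -10


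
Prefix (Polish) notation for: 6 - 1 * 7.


'*' binds tighter: tree is (- 6 (* 1 7))
Prefix: - 6 * 1 7


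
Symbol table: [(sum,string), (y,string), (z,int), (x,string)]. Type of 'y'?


Lookup 'y' → type string


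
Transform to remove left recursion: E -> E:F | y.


Left-recursive alternatives: E:F; non-recursive: y
Introduce E': E -> yE', E' -> :FE' | ε


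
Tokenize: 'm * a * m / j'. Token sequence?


Scan left to right, longest-match per lexeme
Tokens: ID(m), OP(*), ID(a), OP(*), ID(m), OP(/), ID(j)


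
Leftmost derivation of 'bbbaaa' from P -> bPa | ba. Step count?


Derivation: P => bPa => bbPaa => bbbaaa
Steps: 3


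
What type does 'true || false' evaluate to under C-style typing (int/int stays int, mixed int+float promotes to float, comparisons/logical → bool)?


Operand types: bool || bool
Rule: logical operators take bool operands and yield bool
Result type: bool


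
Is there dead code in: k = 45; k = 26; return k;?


first assignment to k is overwritten before any read
Dead: 'k = 45'


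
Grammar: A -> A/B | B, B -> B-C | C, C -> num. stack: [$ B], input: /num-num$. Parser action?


lookahead ∉ {-} so B won't extend; reduce A -> B
Action: reduce (A -> B)


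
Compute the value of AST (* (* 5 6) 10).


Evaluate inner: (* 5 6) = 30
Evaluate root: (* 30 10) = 300
Result: 300


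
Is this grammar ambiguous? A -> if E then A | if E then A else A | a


dangling else: 'if E then if E then a else a' parses two ways
Ambiguous


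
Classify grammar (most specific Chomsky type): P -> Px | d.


Left-linear: every RHS is a terminal or one nonterminal followed by a terminal
Classification: Type 3 (Regular)


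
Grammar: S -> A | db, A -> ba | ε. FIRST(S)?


Per alternative of S: FIRST(A) = {b, ε}; FIRST(db) = {d}
FIRST(S) = {b, d, ε}


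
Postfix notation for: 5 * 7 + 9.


Left to right (same or higher precedence on left)
Postfix: 5 7 * 9 +


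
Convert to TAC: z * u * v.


Break into single-operator statements:
t1 = z * u
t2 = t1 * v


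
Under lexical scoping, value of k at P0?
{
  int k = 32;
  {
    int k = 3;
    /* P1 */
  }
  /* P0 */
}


k declared in the same block as P0
k = 32


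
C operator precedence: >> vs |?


'>>' is shift (level 8); '|' is bitwise OR (level 3)
Higher level binds tighter
'>>' has higher precedence than '|'


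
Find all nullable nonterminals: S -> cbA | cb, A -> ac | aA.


A nonterminal is nullable iff some alternative derives ε (directly, or every symbol in it is nullable)
Nullable: {}


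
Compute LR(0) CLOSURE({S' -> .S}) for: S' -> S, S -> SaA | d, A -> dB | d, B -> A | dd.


Start: S' -> .S
For each item with dot before a nonterminal B, add B -> .γ for every B-production
Closure: [S' -> .S, S -> .SaA, S -> .d]


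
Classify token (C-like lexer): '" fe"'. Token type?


Pattern: double-quoted sequence
Type: STRING_LITERAL


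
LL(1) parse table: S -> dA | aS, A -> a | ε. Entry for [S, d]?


For [S, d]: 'd' ∈ FIRST(dA)
Entry: S -> dA


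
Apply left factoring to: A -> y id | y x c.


Common prefix: 'y'
Factored: A -> y A', A' -> id | x c


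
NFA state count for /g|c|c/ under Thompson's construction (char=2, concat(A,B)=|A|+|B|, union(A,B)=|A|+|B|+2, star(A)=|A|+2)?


Syntax tree has 3 char leaf(s), 2 union(s), 0 star(s)
chars contribute 3×2 = 6; each union adds +2; each star adds +2
Total: 6 + 4 + 0 = 10 states


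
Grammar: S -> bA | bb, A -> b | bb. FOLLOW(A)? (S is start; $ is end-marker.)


$ ∈ FOLLOW(S). For each A -> αBβ: add FIRST(β)\{ε} to FOLLOW(B); if β nullable, add FOLLOW(A).
FOLLOW(A) = {$}


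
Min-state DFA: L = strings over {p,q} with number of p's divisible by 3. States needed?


Track (count of p) mod 3: states 0..2, accept at 0
Minimal DFA: 3 states


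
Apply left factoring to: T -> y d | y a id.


Common prefix: 'y'
Factored: T -> y T', T' -> d | a id


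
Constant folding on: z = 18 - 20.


18 - 20 = -2 at compile time
Optimized: z = -2


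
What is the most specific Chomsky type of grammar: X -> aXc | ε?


Single nonterminal LHS, but a^n c^n is not regular
Classification: Type 2 (Context-Free)


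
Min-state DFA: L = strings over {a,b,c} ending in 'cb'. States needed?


Track the longest suffix of input matching a prefix of 'cb': 3 classes (prefixes of length 0..2)
Minimal DFA: 3 states


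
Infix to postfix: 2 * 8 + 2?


Left to right (same or higher precedence on left)
Postfix: 2 8 * 2 +


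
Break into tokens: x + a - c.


Scan left to right, longest-match per lexeme
Tokens: ID(x), OP(+), ID(a), OP(-), ID(c)


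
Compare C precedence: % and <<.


'%' is multiplicative (level 10); '<<' is shift (level 8)
Higher level binds tighter
'%' has higher precedence than '<<'


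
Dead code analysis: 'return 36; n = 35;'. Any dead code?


statement follows a return and is unreachable
Dead: 'n = 35'


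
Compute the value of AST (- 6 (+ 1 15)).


Evaluate inner: (+ 1 15) = 16
Evaluate root: (- 6 16) = -10
Result: -10


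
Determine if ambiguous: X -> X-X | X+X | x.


'x-x+x' has two parse trees (no precedence encoded between - and +)
Ambiguous


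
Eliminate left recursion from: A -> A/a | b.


Left-recursive alternatives: A/a; non-recursive: b
Introduce A': A -> bA', A' -> /aA' | ε


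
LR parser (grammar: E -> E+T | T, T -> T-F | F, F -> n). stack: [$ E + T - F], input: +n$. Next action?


handle 'T-F' on top
Action: reduce (T -> T-F)


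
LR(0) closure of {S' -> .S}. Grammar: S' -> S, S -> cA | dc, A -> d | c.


Start: S' -> .S
For each item with dot before a nonterminal B, add B -> .γ for every B-production
Closure: [S' -> .S, S -> .cA, S -> .dc]


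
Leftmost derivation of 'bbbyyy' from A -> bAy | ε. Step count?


Derivation: A => bAy => bbAyy => bbbAyyy => bbbyyy
Steps: 4


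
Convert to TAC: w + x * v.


Break into single-operator statements:
t1 = x * v
t2 = w + t1


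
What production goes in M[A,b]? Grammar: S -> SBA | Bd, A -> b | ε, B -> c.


For [A, b]: 'b' ∈ FIRST(b)
Entry: A -> b


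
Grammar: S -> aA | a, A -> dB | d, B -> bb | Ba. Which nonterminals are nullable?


A nonterminal is nullable iff some alternative derives ε (directly, or every symbol in it is nullable)
Nullable: {}


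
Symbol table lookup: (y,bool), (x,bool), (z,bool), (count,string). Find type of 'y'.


Lookup 'y' → type bool


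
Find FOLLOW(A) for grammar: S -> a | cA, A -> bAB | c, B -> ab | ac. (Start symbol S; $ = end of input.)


$ ∈ FOLLOW(S). For each A -> αBβ: add FIRST(β)\{ε} to FOLLOW(B); if β nullable, add FOLLOW(A).
FOLLOW(A) = {$, a}


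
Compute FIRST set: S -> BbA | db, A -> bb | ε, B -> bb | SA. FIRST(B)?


Per alternative of B: FIRST(bb) = {b}; FIRST(SA) = {b, d}
FIRST(B) = {b, d}


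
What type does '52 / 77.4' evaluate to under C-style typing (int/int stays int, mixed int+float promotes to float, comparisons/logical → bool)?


Operand types: int / float
Rule: mixed int/float promotes to float; int/int stays int
Result type: float


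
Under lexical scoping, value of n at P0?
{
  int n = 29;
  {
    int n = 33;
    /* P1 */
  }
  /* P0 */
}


n declared in the same block as P0
n = 29


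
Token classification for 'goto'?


Pattern: reserved word
Type: KEYWORD


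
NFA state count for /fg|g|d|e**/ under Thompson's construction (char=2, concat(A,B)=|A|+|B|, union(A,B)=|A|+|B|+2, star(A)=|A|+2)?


Syntax tree has 5 char leaf(s), 3 union(s), 2 star(s)
chars contribute 5×2 = 10; each union adds +2; each star adds +2
Total: 10 + 6 + 4 = 20 states


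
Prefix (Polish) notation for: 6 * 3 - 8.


left-to-right (same/higher precedence on left): tree is (- (* 6 3) 8)
Prefix: - * 6 3 8


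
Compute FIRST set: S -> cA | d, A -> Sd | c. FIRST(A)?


Per alternative of A: FIRST(Sd) = {c, d}; FIRST(c) = {c}
FIRST(A) = {c, d}


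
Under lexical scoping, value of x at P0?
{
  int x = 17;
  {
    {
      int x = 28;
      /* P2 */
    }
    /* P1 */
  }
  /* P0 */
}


x declared in the same block as P0
x = 17


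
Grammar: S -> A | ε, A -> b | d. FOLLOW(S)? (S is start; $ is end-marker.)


$ ∈ FOLLOW(S). For each A -> αBβ: add FIRST(β)\{ε} to FOLLOW(B); if β nullable, add FOLLOW(A).
FOLLOW(S) = {$}


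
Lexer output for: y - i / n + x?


Scan left to right, longest-match per lexeme
Tokens: ID(y), OP(-), ID(i), OP(/), ID(n), OP(+), ID(x)


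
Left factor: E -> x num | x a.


Common prefix: 'x'
Factored: E -> x E', E' -> num | a


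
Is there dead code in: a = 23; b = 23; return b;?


a is assigned but never read
Dead: 'a = 23'


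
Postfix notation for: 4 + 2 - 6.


Left to right (same or higher precedence on left)
Postfix: 4 2 + 6 -


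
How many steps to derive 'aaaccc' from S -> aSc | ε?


Derivation: S => aSc => aaScc => aaaSccc => aaaccc
Steps: 4


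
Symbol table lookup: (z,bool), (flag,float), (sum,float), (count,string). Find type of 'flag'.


Lookup 'flag' → type float


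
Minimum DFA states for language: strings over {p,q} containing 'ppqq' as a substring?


KMP-style automaton: 4 progress states + 1 absorbing accept = 5
Minimal DFA: 5 states


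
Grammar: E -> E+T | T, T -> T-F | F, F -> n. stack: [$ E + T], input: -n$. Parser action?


'-' can extend T; shift to build T -> T-F
Action: shift


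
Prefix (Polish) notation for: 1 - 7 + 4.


left-to-right (same/higher precedence on left): tree is (+ (- 1 7) 4)
Prefix: + - 1 7 4


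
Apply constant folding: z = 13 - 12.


13 - 12 = 1 at compile time
Optimized: z = 1


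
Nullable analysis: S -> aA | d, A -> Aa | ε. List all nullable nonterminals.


A nonterminal is nullable iff some alternative derives ε (directly, or every symbol in it is nullable)
Nullable: {A}


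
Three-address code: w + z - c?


Break into single-operator statements:
t1 = w + z
t2 = t1 - c


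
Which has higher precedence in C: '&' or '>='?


'>=' is relational (level 7); '&' is bitwise AND (level 5)
Higher level binds tighter
'>=' has higher precedence than '&'


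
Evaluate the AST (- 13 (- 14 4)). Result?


Evaluate inner: (- 14 4) = 10
Evaluate root: (- 13 10) = 3
Result: 3


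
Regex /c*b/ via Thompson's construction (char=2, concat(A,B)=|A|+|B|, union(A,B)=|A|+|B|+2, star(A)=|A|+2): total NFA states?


Syntax tree has 2 char leaf(s), 0 union(s), 1 star(s)
chars contribute 2×2 = 4; each union adds +2; each star adds +2
Total: 4 + 0 + 2 = 6 states


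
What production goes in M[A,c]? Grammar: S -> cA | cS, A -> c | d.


For [A, c]: 'c' ∈ FIRST(c)
Entry: A -> c


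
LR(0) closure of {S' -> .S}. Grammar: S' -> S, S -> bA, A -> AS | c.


Start: S' -> .S
For each item with dot before a nonterminal B, add B -> .γ for every B-production
Closure: [S' -> .S, S -> .bA]


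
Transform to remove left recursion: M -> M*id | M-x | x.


Left-recursive alternatives: M*id, M-x; non-recursive: x
Introduce M': M -> xM', M' -> *idM' | -xM' | ε


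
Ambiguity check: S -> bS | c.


right-linear, alternatives start with distinct terminals 'b' vs 'c': unique leftmost derivation
Unambiguous


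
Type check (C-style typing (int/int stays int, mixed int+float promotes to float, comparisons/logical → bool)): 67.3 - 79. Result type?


Operand types: float - int
Rule: mixed int/float promotes to float; int/int stays int
Result type: float


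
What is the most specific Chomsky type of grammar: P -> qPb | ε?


Single nonterminal LHS, but q^n b^n is not regular
Classification: Type 2 (Context-Free)


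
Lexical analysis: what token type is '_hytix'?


Pattern: letter/underscore followed by alphanumerics, not a keyword
Type: IDENTIFIER


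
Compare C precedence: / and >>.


'/' is multiplicative (level 10); '>>' is shift (level 8)
Higher level binds tighter
'/' has higher precedence than '>>'


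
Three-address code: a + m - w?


Break into single-operator statements:
t1 = a + m
t2 = t1 - w


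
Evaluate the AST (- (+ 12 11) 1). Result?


Evaluate inner: (+ 12 11) = 23
Evaluate root: (- 23 1) = 22
Result: 22


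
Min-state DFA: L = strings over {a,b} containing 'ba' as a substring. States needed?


KMP-style automaton: 2 progress states + 1 absorbing accept = 3
Minimal DFA: 3 states


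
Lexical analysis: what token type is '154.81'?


Pattern: digits with a decimal point
Type: FLOAT_LITERAL


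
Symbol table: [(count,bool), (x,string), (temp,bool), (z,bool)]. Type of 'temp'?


Lookup 'temp' → type bool


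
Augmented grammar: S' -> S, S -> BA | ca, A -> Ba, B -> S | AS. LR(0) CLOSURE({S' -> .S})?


Start: S' -> .S
For each item with dot before a nonterminal B, add B -> .γ for every B-production
Closure: [S' -> .S, S -> .BA, S -> .ca, B -> .S, B -> .AS, A -> .Ba]


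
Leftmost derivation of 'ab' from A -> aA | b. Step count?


Derivation: A => aA => ab
Steps: 2


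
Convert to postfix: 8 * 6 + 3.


Left to right (same or higher precedence on left)
Postfix: 8 6 * 3 +


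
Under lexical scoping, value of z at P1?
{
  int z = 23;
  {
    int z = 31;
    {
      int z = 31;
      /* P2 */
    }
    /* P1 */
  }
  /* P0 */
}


z declared in the same block as P1
z = 31


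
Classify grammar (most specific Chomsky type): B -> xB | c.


Right-linear: every RHS is a terminal or a terminal followed by one nonterminal
Classification: Type 3 (Regular)


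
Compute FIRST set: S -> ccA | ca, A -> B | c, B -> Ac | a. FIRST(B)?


Per alternative of B: FIRST(Ac) = {a, c}; FIRST(a) = {a}
FIRST(B) = {a, c}


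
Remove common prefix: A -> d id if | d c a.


Common prefix: 'd'
Factored: A -> d A', A' -> id if | c a


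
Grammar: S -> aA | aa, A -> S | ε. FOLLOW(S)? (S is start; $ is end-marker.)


$ ∈ FOLLOW(S). For each A -> αBβ: add FIRST(β)\{ε} to FOLLOW(B); if β nullable, add FOLLOW(A).
FOLLOW(S) = {$}


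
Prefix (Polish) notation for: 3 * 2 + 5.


left-to-right (same/higher precedence on left): tree is (+ (* 3 2) 5)
Prefix: + * 3 2 5


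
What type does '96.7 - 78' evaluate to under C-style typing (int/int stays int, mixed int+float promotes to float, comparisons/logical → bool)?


Operand types: float - int
Rule: mixed int/float promotes to float; int/int stays int
Result type: float


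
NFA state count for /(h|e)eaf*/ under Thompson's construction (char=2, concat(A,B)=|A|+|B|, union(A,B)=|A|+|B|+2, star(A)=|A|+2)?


Syntax tree has 5 char leaf(s), 1 union(s), 1 star(s)
chars contribute 5×2 = 10; each union adds +2; each star adds +2
Total: 10 + 2 + 2 = 14 states
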